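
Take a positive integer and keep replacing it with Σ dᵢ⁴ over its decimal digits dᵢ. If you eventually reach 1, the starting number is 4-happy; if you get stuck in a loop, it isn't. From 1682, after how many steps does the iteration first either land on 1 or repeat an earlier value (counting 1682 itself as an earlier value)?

14

1682 → 1⁴ + 6⁴ + 8⁴ + 2⁴ = 5409
5409 → 5⁴ + 4⁴ + 0⁴ + 9⁴ = 7442
7442 → 7⁴ + 4⁴ + 4⁴ + 2⁴ = 2929
2929 → 2⁴ + 9⁴ + 2⁴ + 9⁴ = 13154
13154 → 1⁴ + 3⁴ + 1⁴ + 5⁴ + 4⁴ = 964
964 → 9⁴ + 6⁴ + 4⁴ = 8113
8113 → 8⁴ + 1⁴ + 1⁴ + 3⁴ = 4179
4179 → 4⁴ + 1⁴ + 7⁴ + 9⁴ = 9219
9219 → 9⁴ + 2⁴ + 1⁴ + 9⁴ = 13139
13139 → 1⁴ + 3⁴ + 1⁴ + 3⁴ + 9⁴ = 6725
6725 → 6⁴ + 7⁴ + 2⁴ + 5⁴ = 4338
4338 → 4⁴ + 3⁴ + 3⁴ + 8⁴ = 4514
4514 → 4⁴ + 5⁴ + 1⁴ + 4⁴ = 1138
1138 → 1⁴ + 1⁴ + 3⁴ + 8⁴ = 4179  — 4179 repeats.
That took 14 steps.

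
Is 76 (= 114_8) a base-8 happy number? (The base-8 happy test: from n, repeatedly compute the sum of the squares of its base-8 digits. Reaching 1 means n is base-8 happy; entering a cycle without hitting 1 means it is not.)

76 = (1,1,4)_8 → 18
18 = (2,2)_8 → 8
8 = (1,0)_8 → 1  — reached 1.

base-8 happy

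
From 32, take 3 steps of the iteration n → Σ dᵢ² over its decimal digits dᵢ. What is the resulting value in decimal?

1

32 → 3² + 2² = 9 + 4 = 13
13 → 1² + 3² = 1 + 9 = 10
10 → 1² + 0² = 1 + 0 = 1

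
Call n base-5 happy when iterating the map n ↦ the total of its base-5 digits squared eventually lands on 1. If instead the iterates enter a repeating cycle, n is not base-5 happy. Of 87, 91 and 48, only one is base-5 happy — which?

91

87: 87 → 17 → 13 → 13  — repeats 13 (not base-5 happy)
91: 91 → 19 → 25 → 1  — reaches 1 (base-5 happy)
48: 48 → 26 → 2 → 4 → 16 → 10 → 4  — repeats 4 (not base-5 happy)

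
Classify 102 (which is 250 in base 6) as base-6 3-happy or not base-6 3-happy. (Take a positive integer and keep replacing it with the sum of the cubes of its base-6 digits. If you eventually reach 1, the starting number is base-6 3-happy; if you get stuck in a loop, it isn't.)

base-6 3-happy

102 = (2,5,0)_6 → 2³ + 5³ + 0³ = 8 + 125 + 0 = 133
133 = (3,4,1)_6 → 3³ + 4³ + 1³ = 27 + 64 + 1 = 92
92 = (2,3,2)_6 → 2³ + 3³ + 2³ = 8 + 27 + 8 = 43
43 = (1,1,1)_6 → 1³ + 1³ + 1³ = 1 + 1 + 1 = 3
3 = (3)_6 → 3³ = 27
27 = (4,3)_6 → 4³ + 3³ = 64 + 27 = 91
91 = (2,3,1)_6 → 2³ + 3³ + 1³ = 8 + 27 + 1 = 36
36 = (1,0,0)_6 → 1³ + 0³ + 0³ = 1 + 0 + 0 = 1  — reached 1.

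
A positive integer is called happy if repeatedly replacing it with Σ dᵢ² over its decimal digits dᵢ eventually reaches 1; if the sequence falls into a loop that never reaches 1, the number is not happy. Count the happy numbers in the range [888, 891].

888: 888 → 192 → 86 → 100 → 1  — happy
889: 889 → 209 → 85 → 89 → 145 → 42 → 20 → 4 → 16 → 37 → 58 → 89  — not happy
890: 890 → 145 → 42 → 20 → 4 → 16 → 37 → 58 → 89 → 145  — not happy
891: 891 → 146 → 53 → 34 → 25 → 29 → 85 → 89 → 145 → 42 → 20 → 4 → 16 → 37 → 58 → 89  — not happy
happy: 888

1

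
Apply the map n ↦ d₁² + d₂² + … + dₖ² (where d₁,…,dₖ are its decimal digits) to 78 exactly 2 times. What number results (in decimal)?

78 → 7² + 8² = 113
113 → 1² + 1² + 3² = 11

11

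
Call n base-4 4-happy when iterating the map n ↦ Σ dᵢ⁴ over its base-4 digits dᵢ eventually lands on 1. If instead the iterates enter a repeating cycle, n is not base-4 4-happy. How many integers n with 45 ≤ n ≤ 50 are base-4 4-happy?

3

45: 45 → 98 → 33 → 17 → 2 → 16 → 1  (reaches 1)
46: 46 → 113 → 83 → 83  (repeats 83)
47: 47 → 178 → 113 → 83 → 83  (repeats 83)
48: 48 → 81 → 3 → 81  (repeats 81)
49: 49 → 82 → 18 → 17 → 2 → 16 → 1  (reaches 1)
50: 50 → 97 → 18 → 17 → 2 → 16 → 1  (reaches 1)
base-4 4-happy: 45, 49, 50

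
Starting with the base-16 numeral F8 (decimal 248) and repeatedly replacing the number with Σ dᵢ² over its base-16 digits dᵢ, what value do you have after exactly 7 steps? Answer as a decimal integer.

4

248 = (15,8)_16 → 15² + 8² = 225 + 64 = 289
289 = (1,2,1)_16 → 1² + 2² + 1² = 1 + 4 + 1 = 6
6 = (6)_16 → 6² = 36
36 = (2,4)_16 → 2² + 4² = 4 + 16 = 20
20 = (1,4)_16 → 1² + 4² = 1 + 16 = 17
17 = (1,1)_16 → 1² + 1² = 1 + 1 = 2
2 = (2)_16 → 2² = 4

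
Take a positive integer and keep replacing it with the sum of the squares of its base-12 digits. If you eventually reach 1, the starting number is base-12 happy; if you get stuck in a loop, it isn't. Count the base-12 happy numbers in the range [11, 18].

11: 11 → 121 → 101 → 89 → 74 → 40 → 25 → 5 → 25  (repeats 25)
12: 12 → 1  (reaches 1)
13: 13 → 2 → 4 → 16 → 17 → 26 → 8 → 64 → 41 → 34 → 104 → 128 → 164 → 66 → 61 → 26  (repeats 26)
14: 14 → 5 → 25 → 5  (repeats 5)
15: 15 → 10 → 100 → 80 → 100  (repeats 100)
16: 16 → 17 → 26 → 8 → 64 → 41 → 34 → 104 → 128 → 164 → 66 → 61 → 26  (repeats 26)
17: 17 → 26 → 8 → 64 → 41 → 34 → 104 → 128 → 164 → 66 → 61 → 26  (repeats 26)
18: 18 → 37 → 10 → 100 → 80 → 100  (repeats 100)
base-12 happy: 12

1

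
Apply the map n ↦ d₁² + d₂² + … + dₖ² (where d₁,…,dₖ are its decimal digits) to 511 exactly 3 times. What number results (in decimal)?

34

511 → 5² + 1² + 1² = 27
27 → 2² + 7² = 53
53 → 5² + 3² = 34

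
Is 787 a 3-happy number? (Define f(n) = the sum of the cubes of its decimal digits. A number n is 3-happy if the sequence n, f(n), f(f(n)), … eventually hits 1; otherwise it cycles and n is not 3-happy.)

787 → 7³ + 8³ + 7³ = 343 + 512 + 343 = 1198
1198 → 1³ + 1³ + 9³ + 8³ = 1 + 1 + 729 + 512 = 1243
1243 → 1³ + 2³ + 4³ + 3³ = 1 + 8 + 64 + 27 = 100
100 → 1³ + 0³ + 0³ = 1 + 0 + 0 = 1  — reached 1.

3-happy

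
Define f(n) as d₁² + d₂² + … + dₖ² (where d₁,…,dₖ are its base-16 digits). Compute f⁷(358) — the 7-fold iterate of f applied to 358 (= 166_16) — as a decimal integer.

208

358 = (1,6,6)_16 → 73
73 = (4,9)_16 → 97
97 = (6,1)_16 → 37
37 = (2,5)_16 → 29
29 = (1,13)_16 → 170
170 = (10,10)_16 → 200
200 = (12,8)_16 → 208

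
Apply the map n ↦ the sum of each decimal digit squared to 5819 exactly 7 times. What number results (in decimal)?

58

5819 → 5² + 8² + 1² + 9² = 171
171 → 1² + 7² + 1² = 51
51 → 5² + 1² = 26
26 → 2² + 6² = 40
40 → 4² + 0² = 16
16 → 1² + 6² = 37
37 → 3² + 7² = 58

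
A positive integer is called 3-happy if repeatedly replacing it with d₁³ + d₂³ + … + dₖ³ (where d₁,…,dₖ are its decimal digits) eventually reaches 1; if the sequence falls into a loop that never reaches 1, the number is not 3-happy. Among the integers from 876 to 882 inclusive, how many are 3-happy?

1

876: 876 → 1071 → 345 → 216 → 225 → 141 → 66 → 432 → 99 → 1458 → 702 → 351 → 153 → 153  (repeats 153)
877: 877 → 1198 → 1243 → 100 → 1  (reaches 1)
878: 878 → 1367 → 587 → 980 → 1241 → 74 → 407 → 407  (repeats 407)
879: 879 → 1584 → 702 → 351 → 153 → 153  (repeats 153)
880: 880 → 1024 → 73 → 370 → 370  (repeats 370)
881: 881 → 1025 → 134 → 92 → 737 → 713 → 371 → 371  (repeats 371)
882: 882 → 1032 → 36 → 243 → 99 → 1458 → 702 → 351 → 153 → 153  (repeats 153)
3-happy: 877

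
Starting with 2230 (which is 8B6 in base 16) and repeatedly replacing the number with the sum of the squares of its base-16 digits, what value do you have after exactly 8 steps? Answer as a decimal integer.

2230 = (8,11,6)_16 → 221
221 = (13,13)_16 → 338
338 = (1,5,2)_16 → 30
30 = (1,14)_16 → 197
197 = (12,5)_16 → 169
169 = (10,9)_16 → 181
181 = (11,5)_16 → 146
146 = (9,2)_16 → 85

85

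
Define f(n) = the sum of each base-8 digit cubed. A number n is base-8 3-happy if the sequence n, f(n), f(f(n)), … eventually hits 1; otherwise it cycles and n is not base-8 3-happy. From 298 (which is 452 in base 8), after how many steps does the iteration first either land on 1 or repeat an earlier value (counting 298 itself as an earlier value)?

298 = (4,5,2)_8 → 4³ + 5³ + 2³ = 197
197 = (3,0,5)_8 → 3³ + 0³ + 5³ = 152
152 = (2,3,0)_8 → 2³ + 3³ + 0³ = 35
35 = (4,3)_8 → 4³ + 3³ = 91
91 = (1,3,3)_8 → 1³ + 3³ + 3³ = 55
55 = (6,7)_8 → 6³ + 7³ = 559
559 = (1,0,5,7)_8 → 1³ + 0³ + 5³ + 7³ = 469
469 = (7,2,5)_8 → 7³ + 2³ + 5³ = 476
476 = (7,3,4)_8 → 7³ + 3³ + 4³ = 434
434 = (6,6,2)_8 → 6³ + 6³ + 2³ = 440
440 = (6,7,0)_8 → 6³ + 7³ + 0³ = 559  — 559 repeats.
That took 11 steps.

11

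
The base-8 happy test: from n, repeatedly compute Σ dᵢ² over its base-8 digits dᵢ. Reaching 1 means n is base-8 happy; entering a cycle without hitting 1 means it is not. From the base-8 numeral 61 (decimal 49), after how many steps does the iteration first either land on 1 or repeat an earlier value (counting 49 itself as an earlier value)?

49 = (6,1)_8 → 6² + 1² = 36 + 1 = 37
37 = (4,5)_8 → 4² + 5² = 16 + 25 = 41
41 = (5,1)_8 → 5² + 1² = 25 + 1 = 26
26 = (3,2)_8 → 3² + 2² = 9 + 4 = 13
13 = (1,5)_8 → 1² + 5² = 1 + 25 = 26  — 26 repeats.
That took 5 steps.

5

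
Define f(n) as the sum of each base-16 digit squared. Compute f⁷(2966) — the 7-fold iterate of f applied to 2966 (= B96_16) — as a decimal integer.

4

2966 = (11,9,6)_16 → 11² + 9² + 6² = 121 + 81 + 36 = 238
238 = (14,14)_16 → 14² + 14² = 196 + 196 = 392
392 = (1,8,8)_16 → 1² + 8² + 8² = 1 + 64 + 64 = 129
129 = (8,1)_16 → 8² + 1² = 64 + 1 = 65
65 = (4,1)_16 → 4² + 1² = 16 + 1 = 17
17 = (1,1)_16 → 1² + 1² = 1 + 1 = 2
2 = (2)_16 → 2² = 4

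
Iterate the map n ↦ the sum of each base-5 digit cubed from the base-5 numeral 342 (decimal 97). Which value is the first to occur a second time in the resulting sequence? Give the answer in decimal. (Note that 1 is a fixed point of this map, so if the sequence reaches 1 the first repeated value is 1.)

97 = (3,4,2)_5 → 3³ + 4³ + 2³ = 99
99 = (3,4,4)_5 → 3³ + 4³ + 4³ = 155
155 = (1,1,1,0)_5 → 1³ + 1³ + 1³ + 0³ = 3
3 = (3)_5 → 3³ = 27
27 = (1,0,2)_5 → 1³ + 0³ + 2³ = 9
9 = (1,4)_5 → 1³ + 4³ = 65
65 = (2,3,0)_5 → 2³ + 3³ + 0³ = 35
35 = (1,2,0)_5 → 1³ + 2³ + 0³ = 9  — 9 already appeared earlier.

9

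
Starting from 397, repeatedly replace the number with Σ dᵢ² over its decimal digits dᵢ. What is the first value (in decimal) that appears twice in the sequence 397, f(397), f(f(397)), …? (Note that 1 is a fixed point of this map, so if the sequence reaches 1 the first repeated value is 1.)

1

397 → 3² + 9² + 7² = 139
139 → 1² + 3² + 9² = 91
91 → 9² + 1² = 82
82 → 8² + 2² = 68
68 → 6² + 8² = 100
100 → 1² + 0² + 0² = 1  — reached the fixed point 1.
1 → 1, so 1 is the first repeated value.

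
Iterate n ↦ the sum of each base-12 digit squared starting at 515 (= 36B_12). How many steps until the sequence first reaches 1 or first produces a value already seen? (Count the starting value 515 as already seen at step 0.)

5

515 = (3,6,11)_12 → 3² + 6² + 11² = 9 + 36 + 121 = 166
166 = (1,1,10)_12 → 1² + 1² + 10² = 1 + 1 + 100 = 102
102 = (8,6)_12 → 8² + 6² = 64 + 36 = 100
100 = (8,4)_12 → 8² + 4² = 64 + 16 = 80
80 = (6,8)_12 → 6² + 8² = 36 + 64 = 100  — 100 repeats.
That took 5 steps.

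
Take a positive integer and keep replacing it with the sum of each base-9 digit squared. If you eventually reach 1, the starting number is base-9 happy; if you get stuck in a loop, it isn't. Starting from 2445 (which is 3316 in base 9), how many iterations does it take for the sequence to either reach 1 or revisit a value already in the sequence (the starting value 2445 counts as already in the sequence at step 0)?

2445 = (3,3,1,6)_9 → 3² + 3² + 1² + 6² = 55
55 = (6,1)_9 → 6² + 1² = 37
37 = (4,1)_9 → 4² + 1² = 17
17 = (1,8)_9 → 1² + 8² = 65
65 = (7,2)_9 → 7² + 2² = 53
53 = (5,8)_9 → 5² + 8² = 89
89 = (1,0,8)_9 → 1² + 0² + 8² = 65  — 65 repeats.
That took 7 steps.

7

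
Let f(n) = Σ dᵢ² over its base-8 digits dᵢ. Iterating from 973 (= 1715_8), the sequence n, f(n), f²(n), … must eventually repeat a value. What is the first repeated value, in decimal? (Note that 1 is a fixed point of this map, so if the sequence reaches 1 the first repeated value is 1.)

1

973 = (1,7,1,5)_8 → 1² + 7² + 1² + 5² = 1 + 49 + 1 + 25 = 76
76 = (1,1,4)_8 → 1² + 1² + 4² = 1 + 1 + 16 = 18
18 = (2,2)_8 → 2² + 2² = 4 + 4 = 8
8 = (1,0)_8 → 1² + 0² = 1 + 0 = 1  — reached the fixed point 1.
1 → 1, so 1 is the first repeated value.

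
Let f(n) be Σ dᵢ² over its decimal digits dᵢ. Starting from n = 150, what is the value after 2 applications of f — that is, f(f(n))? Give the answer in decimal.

40

150 → 1² + 5² + 0² = 1 + 25 + 0 = 26
26 → 2² + 6² = 4 + 36 = 40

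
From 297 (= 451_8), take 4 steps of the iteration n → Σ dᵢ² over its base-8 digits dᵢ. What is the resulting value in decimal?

20

297 = (4,5,1)_8 → 4² + 5² + 1² = 42
42 = (5,2)_8 → 5² + 2² = 29
29 = (3,5)_8 → 3² + 5² = 34
34 = (4,2)_8 → 4² + 2² = 20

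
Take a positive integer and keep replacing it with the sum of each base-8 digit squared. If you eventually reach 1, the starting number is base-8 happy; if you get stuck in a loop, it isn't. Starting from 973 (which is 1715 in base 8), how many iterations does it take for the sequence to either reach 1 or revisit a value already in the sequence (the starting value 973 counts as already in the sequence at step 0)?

973 = (1,7,1,5)_8 → 1² + 7² + 1² + 5² = 1 + 49 + 1 + 25 = 76
76 = (1,1,4)_8 → 1² + 1² + 4² = 1 + 1 + 16 = 18
18 = (2,2)_8 → 2² + 2² = 4 + 4 = 8
8 = (1,0)_8 → 1² + 0² = 1 + 0 = 1  — reached 1.
That took 4 steps.

4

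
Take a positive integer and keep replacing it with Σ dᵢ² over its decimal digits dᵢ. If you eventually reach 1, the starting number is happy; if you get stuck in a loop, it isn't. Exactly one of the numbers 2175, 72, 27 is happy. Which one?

2175: 2175 → 79 → 130 → 10 → 1  — reaches 1 (happy)
72: 72 → 53 → 34 → 25 → 29 → 85 → 89 → 145 → 42 → 20 → 4 → 16 → 37 → 58 → 89  — repeats 89 (not happy)
27: 27 → 53 → 34 → 25 → 29 → 85 → 89 → 145 → 42 → 20 → 4 → 16 → 37 → 58 → 89  — repeats 89 (not happy)

2175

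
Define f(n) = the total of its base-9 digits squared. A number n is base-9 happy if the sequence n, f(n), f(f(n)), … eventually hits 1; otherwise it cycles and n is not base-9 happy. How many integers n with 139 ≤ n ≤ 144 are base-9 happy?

139: 139 → 53 → 89 → 65 → 53  — not base-9 happy
140: 140 → 62 → 100 → 6 → 36 → 16 → 50 → 50  — not base-9 happy
141: 141 → 73 → 65 → 53 → 89 → 65  — not base-9 happy
142: 142 → 86 → 26 → 68 → 74 → 68  — not base-9 happy
143: 143 → 101 → 9 → 1  — base-9 happy
144: 144 → 50 → 50  — not base-9 happy
base-9 happy: 143

1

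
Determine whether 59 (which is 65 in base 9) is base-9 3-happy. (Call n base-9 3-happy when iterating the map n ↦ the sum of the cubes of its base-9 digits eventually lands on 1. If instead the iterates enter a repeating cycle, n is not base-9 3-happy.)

59 = (6,5)_9 → 6³ + 5³ = 341
341 = (4,1,8)_9 → 4³ + 1³ + 8³ = 577
577 = (7,1,1)_9 → 7³ + 1³ + 1³ = 345
345 = (4,2,3)_9 → 4³ + 2³ + 3³ = 99
99 = (1,2,0)_9 → 1³ + 2³ + 0³ = 9
9 = (1,0)_9 → 1³ + 0³ = 1  — reached 1.

base-9 3-happy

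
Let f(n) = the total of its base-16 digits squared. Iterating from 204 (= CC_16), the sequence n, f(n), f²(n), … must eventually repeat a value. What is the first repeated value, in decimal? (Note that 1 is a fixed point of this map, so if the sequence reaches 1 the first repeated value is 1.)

169

204 = (12,12)_16 → 12² + 12² = 288
288 = (1,2,0)_16 → 1² + 2² + 0² = 5
5 = (5)_16 → 5² = 25
25 = (1,9)_16 → 1² + 9² = 82
82 = (5,2)_16 → 5² + 2² = 29
29 = (1,13)_16 → 1² + 13² = 170
170 = (10,10)_16 → 10² + 10² = 200
200 = (12,8)_16 → 12² + 8² = 208
208 = (13,0)_16 → 13² + 0² = 169
169 = (10,9)_16 → 10² + 9² = 181
181 = (11,5)_16 → 11² + 5² = 146
146 = (9,2)_16 → 9² + 2² = 85
85 = (5,5)_16 → 5² + 5² = 50
50 = (3,2)_16 → 3² + 2² = 13
13 = (13)_16 → 13² = 169  — 169 already appeared earlier.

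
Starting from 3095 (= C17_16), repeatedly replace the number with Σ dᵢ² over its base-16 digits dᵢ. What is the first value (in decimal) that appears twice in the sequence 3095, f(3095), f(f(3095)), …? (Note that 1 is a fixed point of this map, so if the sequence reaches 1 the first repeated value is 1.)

169

3095 = (12,1,7)_16 → 12² + 1² + 7² = 144 + 1 + 49 = 194
194 = (12,2)_16 → 12² + 2² = 144 + 4 = 148
148 = (9,4)_16 → 9² + 4² = 81 + 16 = 97
97 = (6,1)_16 → 6² + 1² = 36 + 1 = 37
37 = (2,5)_16 → 2² + 5² = 4 + 25 = 29
29 = (1,13)_16 → 1² + 13² = 1 + 169 = 170
170 = (10,10)_16 → 10² + 10² = 100 + 100 = 200
200 = (12,8)_16 → 12² + 8² = 144 + 64 = 208
208 = (13,0)_16 → 13² + 0² = 169 + 0 = 169
169 = (10,9)_16 → 10² + 9² = 100 + 81 = 181
181 = (11,5)_16 → 11² + 5² = 121 + 25 = 146
146 = (9,2)_16 → 9² + 2² = 81 + 4 = 85
85 = (5,5)_16 → 5² + 5² = 25 + 25 = 50
50 = (3,2)_16 → 3² + 2² = 9 + 4 = 13
13 = (13)_16 → 13² = 169  — 169 already appeared earlier.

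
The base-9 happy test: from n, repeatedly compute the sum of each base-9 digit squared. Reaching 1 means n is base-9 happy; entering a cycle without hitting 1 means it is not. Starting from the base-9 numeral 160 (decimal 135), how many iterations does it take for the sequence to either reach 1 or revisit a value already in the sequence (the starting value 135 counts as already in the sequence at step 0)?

135 = (1,6,0)_9 → 1² + 6² + 0² = 1 + 36 + 0 = 37
37 = (4,1)_9 → 4² + 1² = 16 + 1 = 17
17 = (1,8)_9 → 1² + 8² = 1 + 64 = 65
65 = (7,2)_9 → 7² + 2² = 49 + 4 = 53
53 = (5,8)_9 → 5² + 8² = 25 + 64 = 89
89 = (1,0,8)_9 → 1² + 0² + 8² = 1 + 0 + 64 = 65  — 65 repeats.
That took 6 steps.

6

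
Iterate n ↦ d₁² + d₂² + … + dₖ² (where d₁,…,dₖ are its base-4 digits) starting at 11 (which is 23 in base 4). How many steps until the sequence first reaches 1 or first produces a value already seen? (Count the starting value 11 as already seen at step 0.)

5

11 = (2,3)_4 → 2² + 3² = 4 + 9 = 13
13 = (3,1)_4 → 3² + 1² = 9 + 1 = 10
10 = (2,2)_4 → 2² + 2² = 4 + 4 = 8
8 = (2,0)_4 → 2² + 0² = 4 + 0 = 4
4 = (1,0)_4 → 1² + 0² = 1 + 0 = 1  — reached 1.
That took 5 steps.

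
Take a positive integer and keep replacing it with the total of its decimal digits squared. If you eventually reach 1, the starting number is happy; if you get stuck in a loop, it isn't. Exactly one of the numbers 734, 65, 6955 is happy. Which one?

734: 734 → 74 → 65 → 61 → 37 → 58 → 89 → 145 → 42 → 20 → 4 → 16 → 37  — repeats 37 (not happy)
65: 65 → 61 → 37 → 58 → 89 → 145 → 42 → 20 → 4 → 16 → 37  — repeats 37 (not happy)
6955: 6955 → 167 → 86 → 100 → 1  — reaches 1 (happy)

6955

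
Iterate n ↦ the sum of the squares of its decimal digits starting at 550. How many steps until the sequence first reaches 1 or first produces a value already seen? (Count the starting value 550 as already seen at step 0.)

550 → 5² + 5² + 0² = 25 + 25 + 0 = 50
50 → 5² + 0² = 25 + 0 = 25
25 → 2² + 5² = 4 + 25 = 29
29 → 2² + 9² = 4 + 81 = 85
85 → 8² + 5² = 64 + 25 = 89
89 → 8² + 9² = 64 + 81 = 145
145 → 1² + 4² + 5² = 1 + 16 + 25 = 42
42 → 4² + 2² = 16 + 4 = 20
20 → 2² + 0² = 4 + 0 = 4
4 → 4² = 16
16 → 1² + 6² = 1 + 36 = 37
37 → 3² + 7² = 9 + 49 = 58
58 → 5² + 8² = 25 + 64 = 89  — 89 repeats.
That took 13 steps.

13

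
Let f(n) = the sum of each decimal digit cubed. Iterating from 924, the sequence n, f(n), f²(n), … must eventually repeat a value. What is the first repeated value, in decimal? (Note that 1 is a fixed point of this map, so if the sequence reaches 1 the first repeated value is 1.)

924 → 9³ + 2³ + 4³ = 729 + 8 + 64 = 801
801 → 8³ + 0³ + 1³ = 512 + 0 + 1 = 513
513 → 5³ + 1³ + 3³ = 125 + 1 + 27 = 153
153 → 1³ + 5³ + 3³ = 1 + 125 + 27 = 153  — 153 already appeared earlier.

153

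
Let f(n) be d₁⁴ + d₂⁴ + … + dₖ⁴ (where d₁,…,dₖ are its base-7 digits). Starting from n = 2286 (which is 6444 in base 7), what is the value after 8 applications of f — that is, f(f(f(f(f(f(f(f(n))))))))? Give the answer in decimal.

2848

2286 = (6,4,4,4)_7 → 6⁴ + 4⁴ + 4⁴ + 4⁴ = 2064
2064 = (6,0,0,6)_7 → 6⁴ + 0⁴ + 0⁴ + 6⁴ = 2592
2592 = (1,0,3,6,2)_7 → 1⁴ + 0⁴ + 3⁴ + 6⁴ + 2⁴ = 1394
1394 = (4,0,3,1)_7 → 4⁴ + 0⁴ + 3⁴ + 1⁴ = 338
338 = (6,6,2)_7 → 6⁴ + 6⁴ + 2⁴ = 2608
2608 = (1,0,4,1,4)_7 → 1⁴ + 0⁴ + 4⁴ + 1⁴ + 4⁴ = 514
514 = (1,3,3,3)_7 → 1⁴ + 3⁴ + 3⁴ + 3⁴ = 244
244 = (4,6,6)_7 → 4⁴ + 6⁴ + 6⁴ = 2848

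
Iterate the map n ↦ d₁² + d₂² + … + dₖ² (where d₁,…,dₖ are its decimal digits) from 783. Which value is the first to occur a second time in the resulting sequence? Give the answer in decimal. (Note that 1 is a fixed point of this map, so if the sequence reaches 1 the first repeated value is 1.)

783 → 7² + 8² + 3² = 49 + 64 + 9 = 122
122 → 1² + 2² + 2² = 1 + 4 + 4 = 9
9 → 9² = 81
81 → 8² + 1² = 64 + 1 = 65
65 → 6² + 5² = 36 + 25 = 61
61 → 6² + 1² = 36 + 1 = 37
37 → 3² + 7² = 9 + 49 = 58
58 → 5² + 8² = 25 + 64 = 89
89 → 8² + 9² = 64 + 81 = 145
145 → 1² + 4² + 5² = 1 + 16 + 25 = 42
42 → 4² + 2² = 16 + 4 = 20
20 → 2² + 0² = 4 + 0 = 4
4 → 4² = 16
16 → 1² + 6² = 1 + 36 = 37  — 37 already appeared earlier.

37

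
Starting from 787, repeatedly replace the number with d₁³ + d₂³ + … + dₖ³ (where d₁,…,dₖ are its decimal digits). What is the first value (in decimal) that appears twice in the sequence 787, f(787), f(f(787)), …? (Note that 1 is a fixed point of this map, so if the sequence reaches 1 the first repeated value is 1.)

1

787 → 7³ + 8³ + 7³ = 1198
1198 → 1³ + 1³ + 9³ + 8³ = 1243
1243 → 1³ + 2³ + 4³ + 3³ = 100
100 → 1³ + 0³ + 0³ = 1  — reached the fixed point 1.
1 → 1, so 1 is the first repeated value.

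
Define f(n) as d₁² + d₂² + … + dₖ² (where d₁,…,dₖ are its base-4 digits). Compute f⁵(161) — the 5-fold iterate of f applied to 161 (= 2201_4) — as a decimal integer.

1

161 = (2,2,0,1)_4 → 2² + 2² + 0² + 1² = 9
9 = (2,1)_4 → 2² + 1² = 5
5 = (1,1)_4 → 1² + 1² = 2
2 = (2)_4 → 2² = 4
4 = (1,0)_4 → 1² + 0² = 1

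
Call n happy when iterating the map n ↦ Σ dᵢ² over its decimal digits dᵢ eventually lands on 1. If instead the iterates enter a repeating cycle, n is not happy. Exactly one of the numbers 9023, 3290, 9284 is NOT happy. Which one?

9023: 9023 → 94 → 97 → 130 → 10 → 1  — reaches 1 (happy)
3290: 3290 → 94 → 97 → 130 → 10 → 1  — reaches 1 (happy)
9284: 9284 → 165 → 62 → 40 → 16 → 37 → 58 → 89 → 145 → 42 → 20 → 4 → 16  — repeats 16 (not happy)

9284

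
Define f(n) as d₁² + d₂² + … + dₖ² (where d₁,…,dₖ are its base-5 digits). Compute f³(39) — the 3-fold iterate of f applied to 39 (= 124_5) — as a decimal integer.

13

39 = (1,2,4)_5 → 1² + 2² + 4² = 1 + 4 + 16 = 21
21 = (4,1)_5 → 4² + 1² = 16 + 1 = 17
17 = (3,2)_5 → 3² + 2² = 9 + 4 = 13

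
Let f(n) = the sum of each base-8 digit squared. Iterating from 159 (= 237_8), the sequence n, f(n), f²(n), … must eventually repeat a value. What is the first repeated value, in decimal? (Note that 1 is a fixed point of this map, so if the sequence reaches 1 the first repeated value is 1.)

159 = (2,3,7)_8 → 2² + 3² + 7² = 62
62 = (7,6)_8 → 7² + 6² = 85
85 = (1,2,5)_8 → 1² + 2² + 5² = 30
30 = (3,6)_8 → 3² + 6² = 45
45 = (5,5)_8 → 5² + 5² = 50
50 = (6,2)_8 → 6² + 2² = 40
40 = (5,0)_8 → 5² + 0² = 25
25 = (3,1)_8 → 3² + 1² = 10
10 = (1,2)_8 → 1² + 2² = 5
5 = (5)_8 → 5² = 25  — 25 already appeared earlier.

25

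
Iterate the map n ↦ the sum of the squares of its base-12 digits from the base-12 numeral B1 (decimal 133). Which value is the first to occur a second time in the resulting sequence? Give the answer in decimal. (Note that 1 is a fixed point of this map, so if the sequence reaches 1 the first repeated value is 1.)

133 = (11,1)_12 → 11² + 1² = 121 + 1 = 122
122 = (10,2)_12 → 10² + 2² = 100 + 4 = 104
104 = (8,8)_12 → 8² + 8² = 64 + 64 = 128
128 = (10,8)_12 → 10² + 8² = 100 + 64 = 164
164 = (1,1,8)_12 → 1² + 1² + 8² = 1 + 1 + 64 = 66
66 = (5,6)_12 → 5² + 6² = 25 + 36 = 61
61 = (5,1)_12 → 5² + 1² = 25 + 1 = 26
26 = (2,2)_12 → 2² + 2² = 4 + 4 = 8
8 = (8)_12 → 8² = 64
64 = (5,4)_12 → 5² + 4² = 25 + 16 = 41
41 = (3,5)_12 → 3² + 5² = 9 + 25 = 34
34 = (2,10)_12 → 2² + 10² = 4 + 100 = 104  — 104 already appeared earlier.

104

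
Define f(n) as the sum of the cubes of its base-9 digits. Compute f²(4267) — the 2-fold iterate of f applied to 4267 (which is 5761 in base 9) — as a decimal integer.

577

4267 = (5,7,6,1)_9 → 5³ + 7³ + 6³ + 1³ = 685
685 = (8,4,1)_9 → 8³ + 4³ + 1³ = 577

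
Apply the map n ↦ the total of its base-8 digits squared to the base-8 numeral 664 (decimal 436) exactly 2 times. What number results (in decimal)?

436 = (6,6,4)_8 → 6² + 6² + 4² = 36 + 36 + 16 = 88
88 = (1,3,0)_8 → 1² + 3² + 0² = 1 + 9 + 0 = 10

10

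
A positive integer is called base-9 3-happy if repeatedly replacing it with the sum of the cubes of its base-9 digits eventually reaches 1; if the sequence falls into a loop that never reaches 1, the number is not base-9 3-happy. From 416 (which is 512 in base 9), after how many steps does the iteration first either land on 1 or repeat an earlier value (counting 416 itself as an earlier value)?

416 = (5,1,2)_9 → 5³ + 1³ + 2³ = 125 + 1 + 8 = 134
134 = (1,5,8)_9 → 1³ + 5³ + 8³ = 1 + 125 + 512 = 638
638 = (7,7,8)_9 → 7³ + 7³ + 8³ = 343 + 343 + 512 = 1198
1198 = (1,5,7,1)_9 → 1³ + 5³ + 7³ + 1³ = 1 + 125 + 343 + 1 = 470
470 = (5,7,2)_9 → 5³ + 7³ + 2³ = 125 + 343 + 8 = 476
476 = (5,7,8)_9 → 5³ + 7³ + 8³ = 125 + 343 + 512 = 980
980 = (1,3,0,8)_9 → 1³ + 3³ + 0³ + 8³ = 1 + 27 + 0 + 512 = 540
540 = (6,6,0)_9 → 6³ + 6³ + 0³ = 216 + 216 + 0 = 432
432 = (5,3,0)_9 → 5³ + 3³ + 0³ = 125 + 27 + 0 = 152
152 = (1,7,8)_9 → 1³ + 7³ + 8³ = 1 + 343 + 512 = 856
856 = (1,1,5,1)_9 → 1³ + 1³ + 5³ + 1³ = 1 + 1 + 125 + 1 = 128
128 = (1,5,2)_9 → 1³ + 5³ + 2³ = 1 + 125 + 8 = 134  — 134 repeats.
That took 12 steps.

12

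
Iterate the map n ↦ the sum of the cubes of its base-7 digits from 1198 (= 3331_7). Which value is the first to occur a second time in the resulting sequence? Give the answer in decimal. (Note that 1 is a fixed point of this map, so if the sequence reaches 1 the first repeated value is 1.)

244

1198 = (3,3,3,1)_7 → 3³ + 3³ + 3³ + 1³ = 82
82 = (1,4,5)_7 → 1³ + 4³ + 5³ = 190
190 = (3,6,1)_7 → 3³ + 6³ + 1³ = 244
244 = (4,6,6)_7 → 4³ + 6³ + 6³ = 496
496 = (1,3,0,6)_7 → 1³ + 3³ + 0³ + 6³ = 244  — 244 already appeared earlier.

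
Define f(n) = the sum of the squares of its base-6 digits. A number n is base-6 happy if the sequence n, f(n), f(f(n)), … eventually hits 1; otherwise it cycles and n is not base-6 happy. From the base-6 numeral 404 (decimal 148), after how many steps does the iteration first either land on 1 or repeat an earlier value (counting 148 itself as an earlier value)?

10

148 = (4,0,4)_6 → 32
32 = (5,2)_6 → 29
29 = (4,5)_6 → 41
41 = (1,0,5)_6 → 26
26 = (4,2)_6 → 20
20 = (3,2)_6 → 13
13 = (2,1)_6 → 5
5 = (5)_6 → 25
25 = (4,1)_6 → 17
17 = (2,5)_6 → 29  — 29 repeats.
That took 10 steps.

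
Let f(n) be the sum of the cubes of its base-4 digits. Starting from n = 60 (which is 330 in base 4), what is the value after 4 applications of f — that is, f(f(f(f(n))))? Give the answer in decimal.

60 = (3,3,0)_4 → 3³ + 3³ + 0³ = 27 + 27 + 0 = 54
54 = (3,1,2)_4 → 3³ + 1³ + 2³ = 27 + 1 + 8 = 36
36 = (2,1,0)_4 → 2³ + 1³ + 0³ = 8 + 1 + 0 = 9
9 = (2,1)_4 → 2³ + 1³ = 8 + 1 = 9

9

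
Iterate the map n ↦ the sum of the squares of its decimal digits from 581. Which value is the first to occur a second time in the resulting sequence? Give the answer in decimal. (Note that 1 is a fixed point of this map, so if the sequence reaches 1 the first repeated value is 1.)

581 → 5² + 8² + 1² = 90
90 → 9² + 0² = 81
81 → 8² + 1² = 65
65 → 6² + 5² = 61
61 → 6² + 1² = 37
37 → 3² + 7² = 58
58 → 5² + 8² = 89
89 → 8² + 9² = 145
145 → 1² + 4² + 5² = 42
42 → 4² + 2² = 20
20 → 2² + 0² = 4
4 → 4² = 16
16 → 1² + 6² = 37  — 37 already appeared earlier.

37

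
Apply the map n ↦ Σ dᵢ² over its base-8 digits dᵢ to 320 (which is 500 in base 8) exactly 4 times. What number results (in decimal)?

25

320 = (5,0,0)_8 → 5² + 0² + 0² = 25
25 = (3,1)_8 → 3² + 1² = 10
10 = (1,2)_8 → 1² + 2² = 5
5 = (5)_8 → 5² = 25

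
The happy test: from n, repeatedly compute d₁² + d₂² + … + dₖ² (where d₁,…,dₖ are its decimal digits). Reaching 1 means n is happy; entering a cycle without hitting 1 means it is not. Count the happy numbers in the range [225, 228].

1

225: 225 → 33 → 18 → 65 → 61 → 37 → 58 → 89 → 145 → 42 → 20 → 4 → 16 → 37  — not happy
226: 226 → 44 → 32 → 13 → 10 → 1  — happy
227: 227 → 57 → 74 → 65 → 61 → 37 → 58 → 89 → 145 → 42 → 20 → 4 → 16 → 37  — not happy
228: 228 → 72 → 53 → 34 → 25 → 29 → 85 → 89 → 145 → 42 → 20 → 4 → 16 → 37 → 58 → 89  — not happy
happy: 226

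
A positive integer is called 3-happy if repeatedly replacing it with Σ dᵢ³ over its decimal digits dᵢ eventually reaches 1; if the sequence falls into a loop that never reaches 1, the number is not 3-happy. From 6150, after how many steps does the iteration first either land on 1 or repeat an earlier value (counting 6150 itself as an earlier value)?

6150 → 6³ + 1³ + 5³ + 0³ = 342
342 → 3³ + 4³ + 2³ = 99
99 → 9³ + 9³ = 1458
1458 → 1³ + 4³ + 5³ + 8³ = 702
702 → 7³ + 0³ + 2³ = 351
351 → 3³ + 5³ + 1³ = 153
153 → 1³ + 5³ + 3³ = 153  — 153 repeats.
That took 7 steps.

7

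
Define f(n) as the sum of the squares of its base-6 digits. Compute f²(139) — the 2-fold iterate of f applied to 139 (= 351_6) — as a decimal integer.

50

139 = (3,5,1)_6 → 3² + 5² + 1² = 9 + 25 + 1 = 35
35 = (5,5)_6 → 5² + 5² = 25 + 25 = 50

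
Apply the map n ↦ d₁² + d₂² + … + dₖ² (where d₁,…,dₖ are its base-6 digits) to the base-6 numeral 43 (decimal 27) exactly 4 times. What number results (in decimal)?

27 = (4,3)_6 → 25
25 = (4,1)_6 → 17
17 = (2,5)_6 → 29
29 = (4,5)_6 → 41

41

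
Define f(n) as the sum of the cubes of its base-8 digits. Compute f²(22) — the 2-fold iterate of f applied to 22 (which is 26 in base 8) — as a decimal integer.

22 = (2,6)_8 → 224
224 = (3,4,0)_8 → 91

91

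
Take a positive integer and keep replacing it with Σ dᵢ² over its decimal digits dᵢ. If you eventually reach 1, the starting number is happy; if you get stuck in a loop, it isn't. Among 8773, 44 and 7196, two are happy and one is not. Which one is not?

8773: 8773 → 171 → 51 → 26 → 40 → 16 → 37 → 58 → 89 → 145 → 42 → 20 → 4 → 16  — repeats 16 (not happy)
44: 44 → 32 → 13 → 10 → 1  — reaches 1 (happy)
7196: 7196 → 167 → 86 → 100 → 1  — reaches 1 (happy)

8773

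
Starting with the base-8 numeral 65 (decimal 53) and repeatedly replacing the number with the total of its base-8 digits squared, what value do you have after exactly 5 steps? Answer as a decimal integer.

32

53 = (6,5)_8 → 6² + 5² = 36 + 25 = 61
61 = (7,5)_8 → 7² + 5² = 49 + 25 = 74
74 = (1,1,2)_8 → 1² + 1² + 2² = 1 + 1 + 4 = 6
6 = (6)_8 → 6² = 36
36 = (4,4)_8 → 4² + 4² = 16 + 16 = 32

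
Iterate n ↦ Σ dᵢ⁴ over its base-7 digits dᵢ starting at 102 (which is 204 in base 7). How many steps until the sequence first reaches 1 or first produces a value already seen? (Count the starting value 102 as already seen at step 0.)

7

102 = (2,0,4)_7 → 272
272 = (5,3,6)_7 → 2002
2002 = (5,5,6,0)_7 → 2546
2546 = (1,0,2,6,5)_7 → 1938
1938 = (5,4,3,6)_7 → 2258
2258 = (6,4,0,4)_7 → 1808
1808 = (5,1,6,2)_7 → 1938  — 1938 repeats.
That took 7 steps.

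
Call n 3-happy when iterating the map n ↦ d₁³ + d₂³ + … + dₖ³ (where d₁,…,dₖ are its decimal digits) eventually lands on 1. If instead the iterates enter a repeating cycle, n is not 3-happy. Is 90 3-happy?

90 → 9³ + 0³ = 729 + 0 = 729
729 → 7³ + 2³ + 9³ = 343 + 8 + 729 = 1080
1080 → 1³ + 0³ + 8³ + 0³ = 1 + 0 + 512 + 0 = 513
513 → 5³ + 1³ + 3³ = 125 + 1 + 27 = 153
153 → 1³ + 5³ + 3³ = 1 + 125 + 27 = 153  — 153 already seen; the sequence cycles without reaching 1.

not 3-happy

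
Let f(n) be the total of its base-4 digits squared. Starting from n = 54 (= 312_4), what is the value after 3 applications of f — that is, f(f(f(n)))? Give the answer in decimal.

54 = (3,1,2)_4 → 3² + 1² + 2² = 9 + 1 + 4 = 14
14 = (3,2)_4 → 3² + 2² = 9 + 4 = 13
13 = (3,1)_4 → 3² + 1² = 9 + 1 = 10

10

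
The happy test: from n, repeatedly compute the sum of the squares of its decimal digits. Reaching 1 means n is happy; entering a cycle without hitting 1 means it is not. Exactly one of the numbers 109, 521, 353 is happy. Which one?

109: 109 → 82 → 68 → 100 → 1  — reaches 1 (happy)
521: 521 → 30 → 9 → 81 → 65 → 61 → 37 → 58 → 89 → 145 → 42 → 20 → 4 → 16 → 37  — repeats 37 (not happy)
353: 353 → 43 → 25 → 29 → 85 → 89 → 145 → 42 → 20 → 4 → 16 → 37 → 58 → 89  — repeats 89 (not happy)

109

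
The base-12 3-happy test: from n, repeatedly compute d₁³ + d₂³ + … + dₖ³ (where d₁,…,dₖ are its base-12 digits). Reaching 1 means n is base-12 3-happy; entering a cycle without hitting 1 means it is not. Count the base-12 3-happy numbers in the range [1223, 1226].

2

1223: 1223 → 1968 → 514 → 1243 → 1198 → 1539 → 1539  (repeats 1539)
1224: 1224 → 728 → 637 → 190 → 1028 → 856 → 1520 → 1728 → 1  (reaches 1)
1225: 1225 → 729 → 854 → 1464 → 1008 → 343 → 415 → 1351 → 1136 → 1855 → 1344 → 793 → 342 → 288 → 8 → 512 → 755 → 1464  (repeats 1464)
1226: 1226 → 736 → 190 → 1028 → 856 → 1520 → 1728 → 1  (reaches 1)
base-12 3-happy: 1224, 1226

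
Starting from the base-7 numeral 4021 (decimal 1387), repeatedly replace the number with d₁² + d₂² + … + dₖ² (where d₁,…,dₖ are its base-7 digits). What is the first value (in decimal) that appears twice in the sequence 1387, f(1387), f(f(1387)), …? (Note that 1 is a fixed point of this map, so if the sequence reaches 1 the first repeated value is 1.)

25

1387 = (4,0,2,1)_7 → 21
21 = (3,0)_7 → 9
9 = (1,2)_7 → 5
5 = (5)_7 → 25
25 = (3,4)_7 → 25  — 25 already appeared earlier.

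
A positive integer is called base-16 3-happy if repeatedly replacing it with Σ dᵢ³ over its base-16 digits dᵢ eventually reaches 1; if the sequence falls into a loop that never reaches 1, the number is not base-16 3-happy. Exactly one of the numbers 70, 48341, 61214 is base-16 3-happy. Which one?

70

70: 70 → 280 → 514 → 16 → 1  — reaches 1 (base-16 3-happy)
48341: 48341 → 5381 → 251 → 4706 → 233 → 3473 → 2927 → 4922 → 1055 → 3440 → 2540 → 5201 → 191 → 4706  — repeats 4706 (not base-16 3-happy)
61214: 61214 → 8864 → 1016 → 3914 → 4439 → 470 → 2414 → 3689 → 3689  — repeats 3689 (not base-16 3-happy)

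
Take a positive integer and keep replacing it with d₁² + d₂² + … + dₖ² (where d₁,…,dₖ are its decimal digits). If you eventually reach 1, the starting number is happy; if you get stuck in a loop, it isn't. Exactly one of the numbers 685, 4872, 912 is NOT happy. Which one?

685

685: 685 → 125 → 30 → 9 → 81 → 65 → 61 → 37 → 58 → 89 → 145 → 42 → 20 → 4 → 16 → 37  — repeats 37 (not happy)
4872: 4872 → 133 → 19 → 82 → 68 → 100 → 1  — reaches 1 (happy)
912: 912 → 86 → 100 → 1  — reaches 1 (happy)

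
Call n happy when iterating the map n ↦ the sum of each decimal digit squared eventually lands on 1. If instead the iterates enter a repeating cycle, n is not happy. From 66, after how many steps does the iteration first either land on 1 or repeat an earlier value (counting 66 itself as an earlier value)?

15

66 → 72
72 → 53
53 → 34
34 → 25
25 → 29
29 → 85
85 → 89
89 → 145
145 → 42
42 → 20
20 → 4
4 → 16
16 → 37
37 → 58
58 → 89  — 89 repeats.
That took 15 steps.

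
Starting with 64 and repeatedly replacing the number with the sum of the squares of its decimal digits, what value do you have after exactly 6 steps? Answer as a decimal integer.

42

64 → 6² + 4² = 52
52 → 5² + 2² = 29
29 → 2² + 9² = 85
85 → 8² + 5² = 89
89 → 8² + 9² = 145
145 → 1² + 4² + 5² = 42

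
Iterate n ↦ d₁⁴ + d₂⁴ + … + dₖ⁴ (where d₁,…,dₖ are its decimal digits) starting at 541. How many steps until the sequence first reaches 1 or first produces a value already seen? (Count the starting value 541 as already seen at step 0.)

541 → 882
882 → 8208
8208 → 8208  — 8208 repeats.
That took 3 steps.

3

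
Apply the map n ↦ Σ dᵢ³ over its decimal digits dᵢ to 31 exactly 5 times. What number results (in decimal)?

250

31 → 28
28 → 520
520 → 133
133 → 55
55 → 250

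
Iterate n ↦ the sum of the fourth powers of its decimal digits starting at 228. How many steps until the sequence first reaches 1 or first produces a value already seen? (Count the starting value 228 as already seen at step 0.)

228 → 4128
4128 → 4369
4369 → 8194
8194 → 10914
10914 → 6819
6819 → 11954
11954 → 7444
7444 → 3169
3169 → 7939
7939 → 15604
15604 → 2178
2178 → 6514
6514 → 2178  — 2178 repeats.
That took 13 steps.

13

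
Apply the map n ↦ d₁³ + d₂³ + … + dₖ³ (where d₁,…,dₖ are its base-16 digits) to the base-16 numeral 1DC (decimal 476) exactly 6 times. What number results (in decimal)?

854

476 = (1,13,12)_16 → 1³ + 13³ + 12³ = 3926
3926 = (15,5,6)_16 → 15³ + 5³ + 6³ = 3716
3716 = (14,8,4)_16 → 14³ + 8³ + 4³ = 3320
3320 = (12,15,8)_16 → 12³ + 15³ + 8³ = 5615
5615 = (1,5,14,15)_16 → 1³ + 5³ + 14³ + 15³ = 6245
6245 = (1,8,6,5)_16 → 1³ + 8³ + 6³ + 5³ = 854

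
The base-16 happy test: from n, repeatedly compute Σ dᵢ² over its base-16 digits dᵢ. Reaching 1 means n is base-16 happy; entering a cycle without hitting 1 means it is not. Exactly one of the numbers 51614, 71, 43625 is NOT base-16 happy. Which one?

51614: 51614 → 502 → 262 → 37 → 29 → 170 → 200 → 208 → 169 → 181 → 146 → 85 → 50 → 13 → 169  — repeats 169 (not base-16 happy)
71: 71 → 65 → 17 → 2 → 4 → 16 → 1  — reaches 1 (base-16 happy)
43625: 43625 → 317 → 179 → 130 → 68 → 32 → 4 → 16 → 1  — reaches 1 (base-16 happy)

51614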